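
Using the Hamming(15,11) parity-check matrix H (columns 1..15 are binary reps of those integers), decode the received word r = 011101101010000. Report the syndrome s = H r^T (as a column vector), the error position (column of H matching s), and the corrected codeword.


s = (0, 1, 1, 0)^T, error position = 6, corrected codeword c = 011100101010000

Compute s = H r^T mod 2 one row at a time:
  s_1 = 0 + 1 + 0 + 1 + 0 + 0 + 0 + 0 = 2 ≡ 0 (mod 2).
  s_2 = 1 + 0 + 1 + 1 + 0 + 0 + 0 + 0 = 3 ≡ 1 (mod 2).
  s_3 = 1 + 1 + 1 + 1 + 0 + 1 + 0 + 0 = 5 ≡ 1 (mod 2).
  s_4 = 0 + 1 + 0 + 1 + 1 + 1 + 0 + 0 = 4 ≡ 0 (mod 2).
s = (0, 1, 1, 0)^T — this equals column 6 of H (binary 0110), so error is at position 6.
Correct: flip bit 6 of r = 011101101010000 to get c = 011100101010000.


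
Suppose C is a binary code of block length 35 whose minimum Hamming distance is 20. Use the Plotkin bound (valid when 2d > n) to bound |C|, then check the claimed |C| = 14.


Plotkin bound M ≤ 8; given |C| = 14 > bound (violated).

Check applicability: 2d = 40, n = 35.
2d − n = 5 > 0, so Plotkin applies.
Compute d/(2d−n) = 20/5 ≈ 4.0000.
⌊d/(2d−n)⌋ = 4.
Plotkin bound: M ≤ 2·4 = 8.
Given |C| = 14, check: VIOLATED.
This |C| is above the Plotkin bound, so no binary code with n = 35, d = 20 and 14 codewords exists.


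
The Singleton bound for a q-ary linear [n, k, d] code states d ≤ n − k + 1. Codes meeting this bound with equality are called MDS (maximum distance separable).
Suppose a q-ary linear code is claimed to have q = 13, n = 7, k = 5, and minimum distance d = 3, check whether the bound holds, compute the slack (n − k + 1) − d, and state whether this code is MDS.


Singleton RHS = n − k + 1 = 3, slack = 0, bound satisfied, MDS.

Singleton bound: d ≤ n − k + 1.
Here n = 7, k = 5, so n − k + 1 = 3.
Given d = 3, check d ≤ 3: YES.
Slack = (n − k + 1) − d = 0.
The code is MDS (slack = 0).
Description: the claimed parameters are [7, 5, 3]_13; such a code would be MDS (meets Singleton bound).


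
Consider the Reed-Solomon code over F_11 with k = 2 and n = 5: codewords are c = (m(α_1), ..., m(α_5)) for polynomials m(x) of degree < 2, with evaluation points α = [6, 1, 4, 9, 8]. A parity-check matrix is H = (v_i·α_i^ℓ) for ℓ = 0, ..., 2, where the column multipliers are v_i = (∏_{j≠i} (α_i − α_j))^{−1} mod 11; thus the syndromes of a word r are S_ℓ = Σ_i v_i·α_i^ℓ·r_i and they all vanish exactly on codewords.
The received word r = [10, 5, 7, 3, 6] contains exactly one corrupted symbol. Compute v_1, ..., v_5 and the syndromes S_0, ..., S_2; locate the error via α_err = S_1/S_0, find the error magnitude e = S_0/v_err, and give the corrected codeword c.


S = (4, 2, 1), error at position 1, error magnitude e = 9, c = [1, 5, 7, 3, 6].

Step 1: column multipliers v_i = (∏_{j≠i}(α_i − α_j))^{−1} mod 11.
  i = 1 (α = 6): (6−1)(6−4)(6−9)(6−8) = 5·2·(−3)·(−2) = 60 ≡ 5, so v_1 = 5^{−1} = 9 (mod 11).
  i = 2 (α = 1): (1−6)(1−4)(1−9)(1−8) = (−5)·(−3)·(−8)·(−7) = 840 ≡ 4, so v_2 = 4^{−1} = 3 (mod 11).
  i = 3 (α = 4): (4−6)(4−1)(4−9)(4−8) = (−2)·3·(−5)·(−4) = −120 ≡ 1, so v_3 = 1^{−1} = 1 (mod 11).
  i = 4 (α = 9): (9−6)(9−1)(9−4)(9−8) = 3·8·5·1 = 120 ≡ 10, so v_4 = 10^{−1} = 10 (mod 11).
  i = 5 (α = 8): (8−6)(8−1)(8−4)(8−9) = 2·7·4·(−1) = −56 ≡ 10, so v_5 = 10^{−1} = 10 (mod 11).
  v = [9, 3, 1, 10, 10].
Step 2: syndromes of r = [10, 5, 7, 3, 6] (all sums mod 11).
  S_0 = Σ v_i r_i = 9·10 + 3·5 + 1·7 + 10·3 + 10·6 = 202 ≡ 4.
  S_1 = Σ v_i α_i r_i = 9·6·10 + 3·1·5 + 1·4·7 + 10·9·3 + 10·8·6 = 1333 ≡ 2.
  α_i^2 mod 11 = [3, 1, 5, 4, 9].
  S_2 = Σ v_i α_i^2 r_i = 9·3·10 + 3·1·5 + 1·5·7 + 10·4·3 + 10·9·6 = 980 ≡ 1.
  S = (4, 2, 1) ≠ 0, so r is not a codeword (an error is present).
Step 3: locate the error. For a single error e at position i, S_ℓ = v_i·e·α_i^ℓ, so α_err = S_1/S_0.
  S_0^{−1} = 4^{−1} = 3 (mod 11), so α_err = 2·3 = 6 ≡ 6 = α_1. Error position i = 1.
  Consistency check: S_2/S_1 = 1·6 = 6 ≡ 6 = α_err ✓ (single-error assumption holds).
Step 4: error magnitude e = S_0/v_1 = S_0·∏_{j≠1}(α_1 − α_j) = 4·5 = 20 ≡ 9 (mod 11).
Step 5: correct position 1: c_1 = r_1 − e = 10 − 9 ≡ 1 (mod 11). Hence c = [1, 5, 7, 3, 6].
  Check: interpolating c through the α_i gives m(x) = 8 + 8·x (degree < 2) with m(α_i) = c_i for every i, so c is indeed a codeword.


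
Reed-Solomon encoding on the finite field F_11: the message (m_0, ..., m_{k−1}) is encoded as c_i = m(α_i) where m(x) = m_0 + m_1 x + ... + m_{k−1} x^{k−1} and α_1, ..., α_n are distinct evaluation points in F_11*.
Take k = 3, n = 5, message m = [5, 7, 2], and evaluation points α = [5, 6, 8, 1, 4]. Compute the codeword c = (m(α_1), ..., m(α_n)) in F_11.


c = [2, 9, 2, 3, 10]

Message polynomial: m(x) = 5 + 7·x + 2·x^2 (mod 11).
For each evaluation point α_i, compute m(α_i) mod 11:
  α_1 = 5: Horner steps 2 → 6 → 2, so m(5) = 2.
  α_2 = 6: Horner steps 2 → 8 → 9, so m(6) = 9.
  α_3 = 8: Horner steps 2 → 1 → 2, so m(8) = 2.
  α_4 = 1: Horner steps 2 → 9 → 3, so m(1) = 3.
  α_5 = 4: Horner steps 2 → 4 → 10, so m(4) = 10.
Codeword c = [2, 9, 2, 3, 10] ∈ F_11^5.


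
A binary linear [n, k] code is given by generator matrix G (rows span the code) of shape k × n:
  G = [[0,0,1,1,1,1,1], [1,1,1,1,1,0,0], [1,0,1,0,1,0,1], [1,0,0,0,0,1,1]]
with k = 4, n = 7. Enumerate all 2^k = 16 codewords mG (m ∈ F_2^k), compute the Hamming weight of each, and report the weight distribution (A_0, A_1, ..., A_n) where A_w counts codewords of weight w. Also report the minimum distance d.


Weight distribution: A_0 = 1, A_1 = 1, A_2 = 1, A_3 = 4, A_4 = 5, A_5 = 3, A_6 = 1. Minimum distance d = 1.

Enumerate all 2^4 = 16 messages m ∈ F_2^4.
For each, compute codeword c = mG in F_2^7, then tally its weight.
  m = 0000 → c = 0000000, weight = 0.
  m = 1000 → c = 0011111, weight = 5.
  m = 0100 → c = 1111100, weight = 5.
  m = 1100 → c = 1100011, weight = 4.
  m = 0010 → c = 1010101, weight = 4.
  m = 1010 → c = 1001010, weight = 3.
  m = 0110 → c = 0101001, weight = 3.
  m = 1110 → c = 0110110, weight = 4.
  m = 0001 → c = 1000011, weight = 3.
  m = 1001 → c = 1011100, weight = 4.
  m = 0101 → c = 0111111, weight = 6.
  m = 1101 → c = 0100000, weight = 1.
  m = 0011 → c = 0010110, weight = 3.
  m = 1011 → c = 0001001, weight = 2.
  m = 0111 → c = 1101010, weight = 4.
  m = 1111 → c = 1110101, weight = 5.
Tally weights:
  weight 0: 1 codewords.
  weight 1: 1 codewords.
  weight 2: 1 codewords.
  weight 3: 4 codewords.
  weight 4: 5 codewords.
  weight 5: 3 codewords.
  weight 6: 1 codewords.
Minimum distance d = smallest w > 0 with A_w > 0 = 1.
Sanity: Σ A_w = 16 = 2^4 = 16 ✓.


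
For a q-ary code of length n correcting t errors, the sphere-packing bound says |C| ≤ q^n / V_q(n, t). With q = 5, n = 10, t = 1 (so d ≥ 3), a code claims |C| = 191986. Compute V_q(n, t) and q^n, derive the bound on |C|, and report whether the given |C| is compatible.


V_q(n, t) = 41, q^n = 9765625, Hamming bound = 238185, |C| = 191986 ≤ bound (satisfied).

Step 1: Compute V_q(n, t) = Σ_{j=0}^1 C(n, j) (q−1)^j.
  j = 0: C(10,0)·(4)^0 = 1·1 = 1.
  j = 1: C(10,1)·(4)^1 = 10·4 = 40.
  V_q(n, t) = 1 + 40 = 41.
Step 2: q^n = 5^10 = 9765625.
Step 3: Hamming bound ⌊q^n / V_q(n,t)⌋ = ⌊9765625/41⌋ = 238185.
Step 4: Compare |C| = 191986 to 238185: satisfied.
The claimed |C| lies below the Hamming bound.


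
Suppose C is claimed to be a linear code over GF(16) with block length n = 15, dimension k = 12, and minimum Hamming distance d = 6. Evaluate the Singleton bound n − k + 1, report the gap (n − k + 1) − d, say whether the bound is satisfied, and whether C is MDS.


Singleton RHS = n − k + 1 = 4, slack = -2, bound violated (no such code; not MDS).

Singleton bound: d ≤ n − k + 1.
Here n = 15, k = 12, so n − k + 1 = 4.
Given d = 6, check d ≤ 4: NO.
Slack = (n − k + 1) − d = -2.
The slack is negative: d = 6 exceeds n − k + 1 = 4 by 2, so the Singleton bound is violated and no linear [15, 12, 6]_16 code can exist. In particular it is not MDS (MDS requires d = n − k + 1 exactly).
Description: the claimed parameters are [15, 12, 6]_16; such a code would be impossible (violates the Singleton bound).


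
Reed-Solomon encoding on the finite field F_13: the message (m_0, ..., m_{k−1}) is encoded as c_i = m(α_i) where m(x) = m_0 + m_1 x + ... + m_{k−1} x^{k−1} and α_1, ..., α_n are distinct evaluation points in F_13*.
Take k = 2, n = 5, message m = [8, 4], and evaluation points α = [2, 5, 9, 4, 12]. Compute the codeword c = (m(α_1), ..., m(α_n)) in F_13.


c = [3, 2, 5, 11, 4]

Message polynomial: m(x) = 8 + 4·x (mod 13).
For each evaluation point α_i, compute m(α_i) mod 13:
  α_1 = 2: Horner steps 4 → 3, so m(2) = 3.
  α_2 = 5: Horner steps 4 → 2, so m(5) = 2.
  α_3 = 9: Horner steps 4 → 5, so m(9) = 5.
  α_4 = 4: Horner steps 4 → 11, so m(4) = 11.
  α_5 = 12: Horner steps 4 → 4, so m(12) = 4.
Codeword c = [3, 2, 5, 11, 4] ∈ F_13^5.


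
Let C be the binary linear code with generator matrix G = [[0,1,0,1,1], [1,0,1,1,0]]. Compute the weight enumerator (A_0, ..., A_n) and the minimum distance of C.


Weight distribution: A_0 = 1, A_3 = 2, A_4 = 1. Minimum distance d = 3.

Enumerate all 2^2 = 4 messages m ∈ F_2^2.
For each, compute codeword c = mG in F_2^5, then tally its weight.
  m = 00 → c = 00000, weight = 0.
  m = 10 → c = 01011, weight = 3.
  m = 01 → c = 10110, weight = 3.
  m = 11 → c = 11101, weight = 4.
Tally weights:
  weight 0: 1 codewords.
  weight 3: 2 codewords.
  weight 4: 1 codewords.
Minimum distance d = smallest w > 0 with A_w > 0 = 3.
Sanity: Σ A_w = 4 = 2^2 = 4 ✓.


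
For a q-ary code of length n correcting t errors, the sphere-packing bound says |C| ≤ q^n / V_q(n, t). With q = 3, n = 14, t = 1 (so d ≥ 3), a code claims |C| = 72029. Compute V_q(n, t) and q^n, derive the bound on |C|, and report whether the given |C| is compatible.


V_q(n, t) = 29, q^n = 4782969, Hamming bound = 164929, |C| = 72029 ≤ bound (satisfied).

Step 1: Compute V_q(n, t) = Σ_{j=0}^1 C(n, j) (q−1)^j.
  j = 0: C(14,0)·(2)^0 = 1·1 = 1.
  j = 1: C(14,1)·(2)^1 = 14·2 = 28.
  V_q(n, t) = 1 + 28 = 29.
Step 2: q^n = 3^14 = 4782969.
Step 3: Hamming bound ⌊q^n / V_q(n,t)⌋ = ⌊4782969/29⌋ = 164929.
Step 4: Compare |C| = 72029 to 164929: satisfied.
The claimed |C| lies below the Hamming bound.


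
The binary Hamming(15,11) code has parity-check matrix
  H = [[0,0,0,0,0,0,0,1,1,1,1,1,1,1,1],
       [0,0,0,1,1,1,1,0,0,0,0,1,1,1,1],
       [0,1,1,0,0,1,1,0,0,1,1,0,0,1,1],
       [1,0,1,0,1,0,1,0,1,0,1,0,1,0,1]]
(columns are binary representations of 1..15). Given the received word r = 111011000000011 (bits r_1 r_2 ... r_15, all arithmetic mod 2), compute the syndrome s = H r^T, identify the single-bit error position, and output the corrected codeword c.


s = (0, 0, 1, 0)^T, error position = 2, corrected codeword c = 101011000000011

Compute s = H r^T mod 2 one row at a time:
  s_1 = 0 + 0 + 0 + 0 + 0 + 0 + 1 + 1 = 2 ≡ 0 (mod 2).
  s_2 = 0 + 1 + 1 + 0 + 0 + 0 + 1 + 1 = 4 ≡ 0 (mod 2).
  s_3 = 1 + 1 + 1 + 0 + 0 + 0 + 1 + 1 = 5 ≡ 1 (mod 2).
  s_4 = 1 + 1 + 1 + 0 + 0 + 0 + 0 + 1 = 4 ≡ 0 (mod 2).
s = (0, 0, 1, 0)^T — this equals column 2 of H (binary 0010), so error is at position 2.
Correct: flip bit 2 of r = 111011000000011 to get c = 101011000000011.


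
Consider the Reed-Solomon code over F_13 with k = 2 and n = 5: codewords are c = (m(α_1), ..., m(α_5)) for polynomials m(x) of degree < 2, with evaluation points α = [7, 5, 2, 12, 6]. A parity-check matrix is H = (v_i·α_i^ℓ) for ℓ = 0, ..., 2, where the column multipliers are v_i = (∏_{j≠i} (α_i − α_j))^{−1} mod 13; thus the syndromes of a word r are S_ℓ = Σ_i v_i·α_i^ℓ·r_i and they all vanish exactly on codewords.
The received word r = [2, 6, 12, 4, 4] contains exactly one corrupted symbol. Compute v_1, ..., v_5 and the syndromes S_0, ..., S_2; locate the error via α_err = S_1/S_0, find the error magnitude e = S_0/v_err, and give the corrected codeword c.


S = (11, 2, 11), error at position 4, error magnitude e = 12, c = [2, 6, 12, 5, 4].

Step 1: column multipliers v_i = (∏_{j≠i}(α_i − α_j))^{−1} mod 13.
  i = 1 (α = 7): (7−5)(7−2)(7−12)(7−6) = 2·5·(−5)·1 = −50 ≡ 2, so v_1 = 2^{−1} = 7 (mod 13).
  i = 2 (α = 5): (5−7)(5−2)(5−12)(5−6) = (−2)·3·(−7)·(−1) = −42 ≡ 10, so v_2 = 10^{−1} = 4 (mod 13).
  i = 3 (α = 2): (2−7)(2−5)(2−12)(2−6) = (−5)·(−3)·(−10)·(−4) = 600 ≡ 2, so v_3 = 2^{−1} = 7 (mod 13).
  i = 4 (α = 12): (12−7)(12−5)(12−2)(12−6) = 5·7·10·6 = 2100 ≡ 7, so v_4 = 7^{−1} = 2 (mod 13).
  i = 5 (α = 6): (6−7)(6−5)(6−2)(6−12) = (−1)·1·4·(−6) = 24 ≡ 11, so v_5 = 11^{−1} = 6 (mod 13).
  v = [7, 4, 7, 2, 6].
Step 2: syndromes of r = [2, 6, 12, 4, 4] (all sums mod 13).
  S_0 = Σ v_i r_i = 7·2 + 4·6 + 7·12 + 2·4 + 6·4 = 154 ≡ 11.
  S_1 = Σ v_i α_i r_i = 7·7·2 + 4·5·6 + 7·2·12 + 2·12·4 + 6·6·4 = 626 ≡ 2.
  α_i^2 mod 13 = [10, 12, 4, 1, 10].
  S_2 = Σ v_i α_i^2 r_i = 7·10·2 + 4·12·6 + 7·4·12 + 2·1·4 + 6·10·4 = 1012 ≡ 11.
  S = (11, 2, 11) ≠ 0, so r is not a codeword (an error is present).
Step 3: locate the error. For a single error e at position i, S_ℓ = v_i·e·α_i^ℓ, so α_err = S_1/S_0.
  S_0^{−1} = 11^{−1} = 6 (mod 13), so α_err = 2·6 = 12 ≡ 12 = α_4. Error position i = 4.
  Consistency check: S_2/S_1 = 11·7 = 77 ≡ 12 = α_err ✓ (single-error assumption holds).
Step 4: error magnitude e = S_0/v_4 = S_0·∏_{j≠4}(α_4 − α_j) = 11·7 = 77 ≡ 12 (mod 13).
Step 5: correct position 4: c_4 = r_4 − e = 4 − 12 ≡ 5 (mod 13). Hence c = [2, 6, 12, 5, 4].
  Check: interpolating c through the α_i gives m(x) = 3 + 11·x (degree < 2) with m(α_i) = c_i for every i, so c is indeed a codeword.


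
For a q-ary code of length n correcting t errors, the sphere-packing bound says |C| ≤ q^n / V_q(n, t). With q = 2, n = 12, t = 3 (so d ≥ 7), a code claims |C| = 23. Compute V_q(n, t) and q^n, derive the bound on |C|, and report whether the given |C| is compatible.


V_q(n, t) = 299, q^n = 4096, Hamming bound = 13, |C| = 23 > bound (violated).

Step 1: Compute V_q(n, t) = Σ_{j=0}^3 C(n, j) (q−1)^j.
  j = 0: C(12,0)·(1)^0 = 1·1 = 1.
  j = 1: C(12,1)·(1)^1 = 12·1 = 12.
  j = 2: C(12,2)·(1)^2 = 66·1 = 66.
  j = 3: C(12,3)·(1)^3 = 220·1 = 220.
  V_q(n, t) = 1 + 12 + 66 + 220 = 299.
Step 2: q^n = 2^12 = 4096.
Step 3: Hamming bound ⌊q^n / V_q(n,t)⌋ = ⌊4096/299⌋ = 13.
Step 4: Compare |C| = 23 to 13: violated.
The claimed |C| lies above the Hamming bound, so no 2-ary code of length 12 with d ≥ 7 can have 23 codewords.


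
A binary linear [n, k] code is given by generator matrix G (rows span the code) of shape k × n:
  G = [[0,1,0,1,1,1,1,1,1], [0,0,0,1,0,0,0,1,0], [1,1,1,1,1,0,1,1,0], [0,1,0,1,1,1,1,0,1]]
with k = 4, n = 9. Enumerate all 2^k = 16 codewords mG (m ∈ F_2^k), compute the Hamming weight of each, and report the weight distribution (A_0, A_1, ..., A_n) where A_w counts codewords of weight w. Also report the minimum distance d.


Weight distribution: A_0 = 1, A_1 = 2, A_2 = 1, A_4 = 1, A_5 = 4, A_6 = 5, A_7 = 2. Minimum distance d = 1.

Enumerate all 2^4 = 16 messages m ∈ F_2^4.
For each, compute codeword c = mG in F_2^9, then tally its weight.
  m = 0000 → c = 000000000, weight = 0.
  m = 1000 → c = 010111111, weight = 7.
  m = 0100 → c = 000100010, weight = 2.
  m = 1100 → c = 010011101, weight = 5.
  m = 0010 → c = 111110110, weight = 7.
  m = 1010 → c = 101001001, weight = 4.
  m = 0110 → c = 111010100, weight = 5.
  m = 1110 → c = 101101011, weight = 6.
  m = 0001 → c = 010111101, weight = 6.
  m = 1001 → c = 000000010, weight = 1.
  m = 0101 → c = 010011111, weight = 6.
  m = 1101 → c = 000100000, weight = 1.
  m = 0011 → c = 101001011, weight = 5.
  m = 1011 → c = 111110100, weight = 6.
  m = 0111 → c = 101101001, weight = 5.
  m = 1111 → c = 111010110, weight = 6.
Tally weights:
  weight 0: 1 codewords.
  weight 1: 2 codewords.
  weight 2: 1 codewords.
  weight 4: 1 codewords.
  weight 5: 4 codewords.
  weight 6: 5 codewords.
  weight 7: 2 codewords.
Minimum distance d = smallest w > 0 with A_w > 0 = 1.
Sanity: Σ A_w = 16 = 2^4 = 16 ✓.


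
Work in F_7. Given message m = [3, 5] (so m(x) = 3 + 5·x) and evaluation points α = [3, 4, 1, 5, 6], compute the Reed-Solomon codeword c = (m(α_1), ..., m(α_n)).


c = [4, 2, 1, 0, 5]

Message polynomial: m(x) = 3 + 5·x (mod 7).
For each evaluation point α_i, compute m(α_i) mod 7:
  α_1 = 3: Horner steps 5 → 4, so m(3) = 4.
  α_2 = 4: Horner steps 5 → 2, so m(4) = 2.
  α_3 = 1: Horner steps 5 → 1, so m(1) = 1.
  α_4 = 5: Horner steps 5 → 0, so m(5) = 0.
  α_5 = 6: Horner steps 5 → 5, so m(6) = 5.
Codeword c = [4, 2, 1, 0, 5] ∈ F_7^5.


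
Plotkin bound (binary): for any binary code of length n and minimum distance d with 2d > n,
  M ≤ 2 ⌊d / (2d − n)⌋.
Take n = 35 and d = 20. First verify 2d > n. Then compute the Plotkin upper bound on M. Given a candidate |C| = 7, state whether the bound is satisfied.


Plotkin bound M ≤ 8; given |C| = 7 ≤ bound (satisfied).

Check applicability: 2d = 40, n = 35.
2d − n = 5 > 0, so Plotkin applies.
Compute d/(2d−n) = 20/5 ≈ 4.0000.
⌊d/(2d−n)⌋ = 4.
Plotkin bound: M ≤ 2·4 = 8.
Given |C| = 7, check: satisfied.
This |C| is below the Plotkin bound.


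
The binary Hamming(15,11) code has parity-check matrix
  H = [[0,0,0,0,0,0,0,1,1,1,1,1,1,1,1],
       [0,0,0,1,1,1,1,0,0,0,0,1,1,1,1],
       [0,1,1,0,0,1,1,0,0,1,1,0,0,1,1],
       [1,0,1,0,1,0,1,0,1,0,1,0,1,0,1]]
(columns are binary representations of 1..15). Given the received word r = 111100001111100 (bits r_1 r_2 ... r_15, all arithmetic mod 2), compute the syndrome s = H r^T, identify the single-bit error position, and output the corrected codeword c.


s = (1, 1, 0, 1)^T, error position = 13, corrected codeword c = 111100001111000

Compute s = H r^T mod 2 one row at a time:
  s_1 = 0 + 1 + 1 + 1 + 1 + 1 + 0 + 0 = 5 ≡ 1 (mod 2).
  s_2 = 1 + 0 + 0 + 0 + 1 + 1 + 0 + 0 = 3 ≡ 1 (mod 2).
  s_3 = 1 + 1 + 0 + 0 + 1 + 1 + 0 + 0 = 4 ≡ 0 (mod 2).
  s_4 = 1 + 1 + 0 + 0 + 1 + 1 + 1 + 0 = 5 ≡ 1 (mod 2).
s = (1, 1, 0, 1)^T — this equals column 13 of H (binary 1101), so error is at position 13.
Correct: flip bit 13 of r = 111100001111100 to get c = 111100001111000.


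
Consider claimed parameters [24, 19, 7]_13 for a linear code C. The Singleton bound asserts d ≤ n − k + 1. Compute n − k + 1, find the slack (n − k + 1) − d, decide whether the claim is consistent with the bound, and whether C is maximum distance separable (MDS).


Singleton RHS = n − k + 1 = 6, slack = -1, bound violated (no such code; not MDS).

Singleton bound: d ≤ n − k + 1.
Here n = 24, k = 19, so n − k + 1 = 6.
Given d = 7, check d ≤ 6: NO.
Slack = (n − k + 1) − d = -1.
The slack is negative: d = 7 exceeds n − k + 1 = 6 by 1, so the Singleton bound is violated and no linear [24, 19, 7]_13 code can exist. In particular it is not MDS (MDS requires d = n − k + 1 exactly).
Description: the claimed parameters are [24, 19, 7]_13; such a code would be impossible (violates the Singleton bound).


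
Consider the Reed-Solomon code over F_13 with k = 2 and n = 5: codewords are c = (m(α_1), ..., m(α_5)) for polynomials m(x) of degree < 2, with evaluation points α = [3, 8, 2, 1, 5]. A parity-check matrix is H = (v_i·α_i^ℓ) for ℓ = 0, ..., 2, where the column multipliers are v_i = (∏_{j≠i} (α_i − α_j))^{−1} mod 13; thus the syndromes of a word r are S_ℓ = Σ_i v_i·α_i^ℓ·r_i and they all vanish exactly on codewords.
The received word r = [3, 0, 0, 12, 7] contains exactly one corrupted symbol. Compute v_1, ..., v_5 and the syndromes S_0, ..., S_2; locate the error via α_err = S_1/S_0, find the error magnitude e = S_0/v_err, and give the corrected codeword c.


S = (8, 3, 6), error at position 3, error magnitude e = 12, c = [3, 0, 1, 12, 7].

Step 1: column multipliers v_i = (∏_{j≠i}(α_i − α_j))^{−1} mod 13.
  i = 1 (α = 3): (3−8)(3−2)(3−1)(3−5) = (−5)·1·2·(−2) = 20 ≡ 7, so v_1 = 7^{−1} = 2 (mod 13).
  i = 2 (α = 8): (8−3)(8−2)(8−1)(8−5) = 5·6·7·3 = 630 ≡ 6, so v_2 = 6^{−1} = 11 (mod 13).
  i = 3 (α = 2): (2−3)(2−8)(2−1)(2−5) = (−1)·(−6)·1·(−3) = −18 ≡ 8, so v_3 = 8^{−1} = 5 (mod 13).
  i = 4 (α = 1): (1−3)(1−8)(1−2)(1−5) = (−2)·(−7)·(−1)·(−4) = 56 ≡ 4, so v_4 = 4^{−1} = 10 (mod 13).
  i = 5 (α = 5): (5−3)(5−8)(5−2)(5−1) = 2·(−3)·3·4 = −72 ≡ 6, so v_5 = 6^{−1} = 11 (mod 13).
  v = [2, 11, 5, 10, 11].
Step 2: syndromes of r = [3, 0, 0, 12, 7] (all sums mod 13).
  S_0 = Σ v_i r_i = 2·3 + 11·0 + 5·0 + 10·12 + 11·7 = 203 ≡ 8.
  S_1 = Σ v_i α_i r_i = 2·3·3 + 11·8·0 + 5·2·0 + 10·1·12 + 11·5·7 = 523 ≡ 3.
  α_i^2 mod 13 = [9, 12, 4, 1, 12].
  S_2 = Σ v_i α_i^2 r_i = 2·9·3 + 11·12·0 + 5·4·0 + 10·1·12 + 11·12·7 = 1098 ≡ 6.
  S = (8, 3, 6) ≠ 0, so r is not a codeword (an error is present).
Step 3: locate the error. For a single error e at position i, S_ℓ = v_i·e·α_i^ℓ, so α_err = S_1/S_0.
  S_0^{−1} = 8^{−1} = 5 (mod 13), so α_err = 3·5 = 15 ≡ 2 = α_3. Error position i = 3.
  Consistency check: S_2/S_1 = 6·9 = 54 ≡ 2 = α_err ✓ (single-error assumption holds).
Step 4: error magnitude e = S_0/v_3 = S_0·∏_{j≠3}(α_3 − α_j) = 8·8 = 64 ≡ 12 (mod 13).
Step 5: correct position 3: c_3 = r_3 − e = 0 − 12 ≡ 1 (mod 13). Hence c = [3, 0, 1, 12, 7].
  Check: interpolating c through the α_i gives m(x) = 10 + 2·x (degree < 2) with m(α_i) = c_i for every i, so c is indeed a codeword.


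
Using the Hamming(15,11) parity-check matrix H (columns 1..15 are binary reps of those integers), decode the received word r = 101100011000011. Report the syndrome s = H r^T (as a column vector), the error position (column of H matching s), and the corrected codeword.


s = (0, 1, 1, 0)^T, error position = 6, corrected codeword c = 101101011000011

Compute s = H r^T mod 2 one row at a time:
  s_1 = 1 + 1 + 0 + 0 + 0 + 0 + 1 + 1 = 4 ≡ 0 (mod 2).
  s_2 = 1 + 0 + 0 + 0 + 0 + 0 + 1 + 1 = 3 ≡ 1 (mod 2).
  s_3 = 0 + 1 + 0 + 0 + 0 + 0 + 1 + 1 = 3 ≡ 1 (mod 2).
  s_4 = 1 + 1 + 0 + 0 + 1 + 0 + 0 + 1 = 4 ≡ 0 (mod 2).
s = (0, 1, 1, 0)^T — this equals column 6 of H (binary 0110), so error is at position 6.
Correct: flip bit 6 of r = 101100011000011 to get c = 101101011000011.


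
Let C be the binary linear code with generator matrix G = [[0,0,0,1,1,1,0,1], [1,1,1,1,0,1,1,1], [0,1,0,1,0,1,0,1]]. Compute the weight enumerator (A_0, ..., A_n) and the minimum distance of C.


Weight distribution: A_0 = 1, A_2 = 1, A_3 = 1, A_4 = 2, A_5 = 1, A_7 = 2. Minimum distance d = 2.

Enumerate all 2^3 = 8 messages m ∈ F_2^3.
For each, compute codeword c = mG in F_2^8, then tally its weight.
  m = 000 → c = 00000000, weight = 0.
  m = 100 → c = 00011101, weight = 4.
  m = 010 → c = 11110111, weight = 7.
  m = 110 → c = 11101010, weight = 5.
  m = 001 → c = 01010101, weight = 4.
  m = 101 → c = 01001000, weight = 2.
  m = 011 → c = 10100010, weight = 3.
  m = 111 → c = 10111111, weight = 7.
Tally weights:
  weight 0: 1 codewords.
  weight 2: 1 codewords.
  weight 3: 1 codewords.
  weight 4: 2 codewords.
  weight 5: 1 codewords.
  weight 7: 2 codewords.
Minimum distance d = smallest w > 0 with A_w > 0 = 2.
Sanity: Σ A_w = 8 = 2^3 = 8 ✓.


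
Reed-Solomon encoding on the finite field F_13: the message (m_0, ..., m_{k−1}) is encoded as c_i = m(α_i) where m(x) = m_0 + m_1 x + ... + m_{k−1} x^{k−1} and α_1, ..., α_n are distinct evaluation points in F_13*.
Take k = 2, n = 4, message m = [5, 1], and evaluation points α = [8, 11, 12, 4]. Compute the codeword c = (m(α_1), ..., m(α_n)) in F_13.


c = [0, 3, 4, 9]

Message polynomial: m(x) = 5 + 1·x (mod 13).
For each evaluation point α_i, compute m(α_i) mod 13:
  α_1 = 8: Horner steps 1 → 0, so m(8) = 0.
  α_2 = 11: Horner steps 1 → 3, so m(11) = 3.
  α_3 = 12: Horner steps 1 → 4, so m(12) = 4.
  α_4 = 4: Horner steps 1 → 9, so m(4) = 9.
Codeword c = [0, 3, 4, 9] ∈ F_13^4.


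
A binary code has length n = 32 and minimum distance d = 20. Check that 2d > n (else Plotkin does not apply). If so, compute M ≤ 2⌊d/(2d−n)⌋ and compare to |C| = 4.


Plotkin bound M ≤ 4; given |C| = 4 ≤ bound (satisfied).

Check applicability: 2d = 40, n = 32.
2d − n = 8 > 0, so Plotkin applies.
Compute d/(2d−n) = 20/8 ≈ 2.5000.
⌊d/(2d−n)⌋ = 2.
Plotkin bound: M ≤ 2·2 = 4.
Given |C| = 4, check: satisfied.
This |C| is at the Plotkin bound.


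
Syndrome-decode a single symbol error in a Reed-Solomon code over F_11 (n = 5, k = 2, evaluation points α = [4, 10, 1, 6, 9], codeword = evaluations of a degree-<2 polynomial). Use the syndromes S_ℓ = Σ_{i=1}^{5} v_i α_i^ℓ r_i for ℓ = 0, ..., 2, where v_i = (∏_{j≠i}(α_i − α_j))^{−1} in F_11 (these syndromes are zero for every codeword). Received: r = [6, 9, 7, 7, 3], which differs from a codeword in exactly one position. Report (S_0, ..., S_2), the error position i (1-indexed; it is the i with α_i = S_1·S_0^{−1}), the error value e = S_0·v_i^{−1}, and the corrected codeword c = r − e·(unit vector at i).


S = (4, 4, 4), error at position 3, error magnitude e = 8, c = [6, 9, 10, 7, 3].

Step 1: column multipliers v_i = (∏_{j≠i}(α_i − α_j))^{−1} mod 11.
  i = 1 (α = 4): (4−10)(4−1)(4−6)(4−9) = (−6)·3·(−2)·(−5) = −180 ≡ 7, so v_1 = 7^{−1} = 8 (mod 11).
  i = 2 (α = 10): (10−4)(10−1)(10−6)(10−9) = 6·9·4·1 = 216 ≡ 7, so v_2 = 7^{−1} = 8 (mod 11).
  i = 3 (α = 1): (1−4)(1−10)(1−6)(1−9) = (−3)·(−9)·(−5)·(−8) = 1080 ≡ 2, so v_3 = 2^{−1} = 6 (mod 11).
  i = 4 (α = 6): (6−4)(6−10)(6−1)(6−9) = 2·(−4)·5·(−3) = 120 ≡ 10, so v_4 = 10^{−1} = 10 (mod 11).
  i = 5 (α = 9): (9−4)(9−10)(9−1)(9−6) = 5·(−1)·8·3 = −120 ≡ 1, so v_5 = 1^{−1} = 1 (mod 11).
  v = [8, 8, 6, 10, 1].
Step 2: syndromes of r = [6, 9, 7, 7, 3] (all sums mod 11).
  S_0 = Σ v_i r_i = 8·6 + 8·9 + 6·7 + 10·7 + 1·3 = 235 ≡ 4.
  S_1 = Σ v_i α_i r_i = 8·4·6 + 8·10·9 + 6·1·7 + 10·6·7 + 1·9·3 = 1401 ≡ 4.
  α_i^2 mod 11 = [5, 1, 1, 3, 4].
  S_2 = Σ v_i α_i^2 r_i = 8·5·6 + 8·1·9 + 6·1·7 + 10·3·7 + 1·4·3 = 576 ≡ 4.
  S = (4, 4, 4) ≠ 0, so r is not a codeword (an error is present).
Step 3: locate the error. For a single error e at position i, S_ℓ = v_i·e·α_i^ℓ, so α_err = S_1/S_0.
  S_0^{−1} = 4^{−1} = 3 (mod 11), so α_err = 4·3 = 12 ≡ 1 = α_3. Error position i = 3.
  Consistency check: S_2/S_1 = 4·3 = 12 ≡ 1 = α_err ✓ (single-error assumption holds).
Step 4: error magnitude e = S_0/v_3 = S_0·∏_{j≠3}(α_3 − α_j) = 4·2 = 8 ≡ 8 (mod 11).
Step 5: correct position 3: c_3 = r_3 − e = 7 − 8 ≡ 10 (mod 11). Hence c = [6, 9, 10, 7, 3].
  Check: interpolating c through the α_i gives m(x) = 4 + 6·x (degree < 2) with m(α_i) = c_i for every i, so c is indeed a codeword.


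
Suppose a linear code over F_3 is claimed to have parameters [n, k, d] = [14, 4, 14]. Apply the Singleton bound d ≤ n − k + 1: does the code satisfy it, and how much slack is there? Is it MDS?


Singleton RHS = n − k + 1 = 11, slack = -3, bound violated (no such code; not MDS).

Singleton bound: d ≤ n − k + 1.
Here n = 14, k = 4, so n − k + 1 = 11.
Given d = 14, check d ≤ 11: NO.
Slack = (n − k + 1) − d = -3.
The slack is negative: d = 14 exceeds n − k + 1 = 11 by 3, so the Singleton bound is violated and no linear [14, 4, 14]_3 code can exist. In particular it is not MDS (MDS requires d = n − k + 1 exactly).
Description: the claimed parameters are [14, 4, 14]_3; such a code would be impossible (violates the Singleton bound).


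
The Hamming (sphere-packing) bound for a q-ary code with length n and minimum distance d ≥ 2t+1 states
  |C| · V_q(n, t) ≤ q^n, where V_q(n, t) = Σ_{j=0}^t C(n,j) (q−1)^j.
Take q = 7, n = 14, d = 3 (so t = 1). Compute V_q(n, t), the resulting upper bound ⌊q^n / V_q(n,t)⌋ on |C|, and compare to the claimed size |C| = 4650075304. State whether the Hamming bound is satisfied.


V_q(n, t) = 85, q^n = 678223072849, Hamming bound = 7979094974, |C| = 4650075304 ≤ bound (satisfied).

Step 1: Compute V_q(n, t) = Σ_{j=0}^1 C(n, j) (q−1)^j.
  j = 0: C(14,0)·(6)^0 = 1·1 = 1.
  j = 1: C(14,1)·(6)^1 = 14·6 = 84.
  V_q(n, t) = 1 + 84 = 85.
Step 2: q^n = 7^14 = 678223072849.
Step 3: Hamming bound ⌊q^n / V_q(n,t)⌋ = ⌊678223072849/85⌋ = 7979094974.
Step 4: Compare |C| = 4650075304 to 7979094974: satisfied.
The claimed |C| lies below the Hamming bound.


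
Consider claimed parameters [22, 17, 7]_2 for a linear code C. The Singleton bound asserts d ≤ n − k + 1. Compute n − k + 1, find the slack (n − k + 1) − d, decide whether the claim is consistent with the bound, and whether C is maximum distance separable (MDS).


Singleton RHS = n − k + 1 = 6, slack = -1, bound violated (no such code; not MDS).

Singleton bound: d ≤ n − k + 1.
Here n = 22, k = 17, so n − k + 1 = 6.
Given d = 7, check d ≤ 6: NO.
Slack = (n − k + 1) − d = -1.
The slack is negative: d = 7 exceeds n − k + 1 = 6 by 1, so the Singleton bound is violated and no linear [22, 17, 7]_2 code can exist. In particular it is not MDS (MDS requires d = n − k + 1 exactly).
Description: the claimed parameters are [22, 17, 7]_2; such a code would be impossible (violates the Singleton bound).


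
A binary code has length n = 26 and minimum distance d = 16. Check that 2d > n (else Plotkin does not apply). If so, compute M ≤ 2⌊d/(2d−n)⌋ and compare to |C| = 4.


Plotkin bound M ≤ 4; given |C| = 4 ≤ bound (satisfied).

Check applicability: 2d = 32, n = 26.
2d − n = 6 > 0, so Plotkin applies.
Compute d/(2d−n) = 16/6 ≈ 2.6667.
⌊d/(2d−n)⌋ = 2.
Plotkin bound: M ≤ 2·2 = 4.
Given |C| = 4, check: satisfied.
This |C| is at the Plotkin bound.


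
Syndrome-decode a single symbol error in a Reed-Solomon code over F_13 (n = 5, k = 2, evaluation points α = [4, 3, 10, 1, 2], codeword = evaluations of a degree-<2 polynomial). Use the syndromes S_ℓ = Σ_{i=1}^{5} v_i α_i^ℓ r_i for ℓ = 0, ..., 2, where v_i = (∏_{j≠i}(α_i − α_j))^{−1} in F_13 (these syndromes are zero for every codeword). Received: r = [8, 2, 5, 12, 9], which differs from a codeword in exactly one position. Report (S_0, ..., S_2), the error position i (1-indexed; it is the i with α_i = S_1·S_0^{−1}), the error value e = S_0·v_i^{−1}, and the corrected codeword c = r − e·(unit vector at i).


S = (11, 11, 11), error at position 4, error magnitude e = 9, c = [8, 2, 5, 3, 9].

Step 1: column multipliers v_i = (∏_{j≠i}(α_i − α_j))^{−1} mod 13.
  i = 1 (α = 4): (4−3)(4−10)(4−1)(4−2) = 1·(−6)·3·2 = −36 ≡ 3, so v_1 = 3^{−1} = 9 (mod 13).
  i = 2 (α = 3): (3−4)(3−10)(3−1)(3−2) = (−1)·(−7)·2·1 = 14 ≡ 1, so v_2 = 1^{−1} = 1 (mod 13).
  i = 3 (α = 10): (10−4)(10−3)(10−1)(10−2) = 6·7·9·8 = 3024 ≡ 8, so v_3 = 8^{−1} = 5 (mod 13).
  i = 4 (α = 1): (1−4)(1−3)(1−10)(1−2) = (−3)·(−2)·(−9)·(−1) = 54 ≡ 2, so v_4 = 2^{−1} = 7 (mod 13).
  i = 5 (α = 2): (2−4)(2−3)(2−10)(2−1) = (−2)·(−1)·(−8)·1 = −16 ≡ 10, so v_5 = 10^{−1} = 4 (mod 13).
  v = [9, 1, 5, 7, 4].
Step 2: syndromes of r = [8, 2, 5, 12, 9] (all sums mod 13).
  S_0 = Σ v_i r_i = 9·8 + 1·2 + 5·5 + 7·12 + 4·9 = 219 ≡ 11.
  S_1 = Σ v_i α_i r_i = 9·4·8 + 1·3·2 + 5·10·5 + 7·1·12 + 4·2·9 = 700 ≡ 11.
  α_i^2 mod 13 = [3, 9, 9, 1, 4].
  S_2 = Σ v_i α_i^2 r_i = 9·3·8 + 1·9·2 + 5·9·5 + 7·1·12 + 4·4·9 = 687 ≡ 11.
  S = (11, 11, 11) ≠ 0, so r is not a codeword (an error is present).
Step 3: locate the error. For a single error e at position i, S_ℓ = v_i·e·α_i^ℓ, so α_err = S_1/S_0.
  S_0^{−1} = 11^{−1} = 6 (mod 13), so α_err = 11·6 = 66 ≡ 1 = α_4. Error position i = 4.
  Consistency check: S_2/S_1 = 11·6 = 66 ≡ 1 = α_err ✓ (single-error assumption holds).
Step 4: error magnitude e = S_0/v_4 = S_0·∏_{j≠4}(α_4 − α_j) = 11·2 = 22 ≡ 9 (mod 13).
Step 5: correct position 4: c_4 = r_4 − e = 12 − 9 ≡ 3 (mod 13). Hence c = [8, 2, 5, 3, 9].
  Check: interpolating c through the α_i gives m(x) = 10 + 6·x (degree < 2) with m(α_i) = c_i for every i, so c is indeed a codeword.


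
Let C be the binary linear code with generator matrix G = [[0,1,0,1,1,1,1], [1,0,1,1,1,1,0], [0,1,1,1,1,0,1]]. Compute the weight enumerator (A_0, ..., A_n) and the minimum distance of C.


Weight distribution: A_0 = 1, A_2 = 1, A_3 = 1, A_4 = 2, A_5 = 3. Minimum distance d = 2.

Enumerate all 2^3 = 8 messages m ∈ F_2^3.
For each, compute codeword c = mG in F_2^7, then tally its weight.
  m = 000 → c = 0000000, weight = 0.
  m = 100 → c = 0101111, weight = 5.
  m = 010 → c = 1011110, weight = 5.
  m = 110 → c = 1110001, weight = 4.
  m = 001 → c = 0111101, weight = 5.
  m = 101 → c = 0010010, weight = 2.
  m = 011 → c = 1100011, weight = 4.
  m = 111 → c = 1001100, weight = 3.
Tally weights:
  weight 0: 1 codewords.
  weight 2: 1 codewords.
  weight 3: 1 codewords.
  weight 4: 2 codewords.
  weight 5: 3 codewords.
Minimum distance d = smallest w > 0 with A_w > 0 = 2.
Sanity: Σ A_w = 8 = 2^3 = 8 ✓.


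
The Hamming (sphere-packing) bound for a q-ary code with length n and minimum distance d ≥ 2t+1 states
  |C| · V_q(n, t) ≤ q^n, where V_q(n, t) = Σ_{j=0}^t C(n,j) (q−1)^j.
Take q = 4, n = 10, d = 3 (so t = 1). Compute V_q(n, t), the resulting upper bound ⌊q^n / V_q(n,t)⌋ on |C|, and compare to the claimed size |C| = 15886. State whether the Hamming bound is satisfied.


V_q(n, t) = 31, q^n = 1048576, Hamming bound = 33825, |C| = 15886 ≤ bound (satisfied).

Step 1: Compute V_q(n, t) = Σ_{j=0}^1 C(n, j) (q−1)^j.
  j = 0: C(10,0)·(3)^0 = 1·1 = 1.
  j = 1: C(10,1)·(3)^1 = 10·3 = 30.
  V_q(n, t) = 1 + 30 = 31.
Step 2: q^n = 4^10 = 1048576.
Step 3: Hamming bound ⌊q^n / V_q(n,t)⌋ = ⌊1048576/31⌋ = 33825.
Step 4: Compare |C| = 15886 to 33825: satisfied.
The claimed |C| lies below the Hamming bound.


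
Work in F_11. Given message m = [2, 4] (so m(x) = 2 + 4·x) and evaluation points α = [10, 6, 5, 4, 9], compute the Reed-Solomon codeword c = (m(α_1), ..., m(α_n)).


c = [9, 4, 0, 7, 5]

Message polynomial: m(x) = 2 + 4·x (mod 11).
For each evaluation point α_i, compute m(α_i) mod 11:
  α_1 = 10: Horner steps 4 → 9, so m(10) = 9.
  α_2 = 6: Horner steps 4 → 4, so m(6) = 4.
  α_3 = 5: Horner steps 4 → 0, so m(5) = 0.
  α_4 = 4: Horner steps 4 → 7, so m(4) = 7.
  α_5 = 9: Horner steps 4 → 5, so m(9) = 5.
Codeword c = [9, 4, 0, 7, 5] ∈ F_11^5.


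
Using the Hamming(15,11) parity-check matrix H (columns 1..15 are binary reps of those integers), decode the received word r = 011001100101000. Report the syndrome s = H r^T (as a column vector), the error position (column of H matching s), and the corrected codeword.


s = (0, 1, 1, 0)^T, error position = 6, corrected codeword c = 011000100101000

Compute s = H r^T mod 2 one row at a time:
  s_1 = 0 + 0 + 1 + 0 + 1 + 0 + 0 + 0 = 2 ≡ 0 (mod 2).
  s_2 = 0 + 0 + 1 + 1 + 1 + 0 + 0 + 0 = 3 ≡ 1 (mod 2).
  s_3 = 1 + 1 + 1 + 1 + 1 + 0 + 0 + 0 = 5 ≡ 1 (mod 2).
  s_4 = 0 + 1 + 0 + 1 + 0 + 0 + 0 + 0 = 2 ≡ 0 (mod 2).
s = (0, 1, 1, 0)^T — this equals column 6 of H (binary 0110), so error is at position 6.
Correct: flip bit 6 of r = 011001100101000 to get c = 011000100101000.


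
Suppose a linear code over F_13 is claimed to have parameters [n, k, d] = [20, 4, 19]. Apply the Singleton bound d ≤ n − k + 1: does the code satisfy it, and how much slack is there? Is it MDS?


Singleton RHS = n − k + 1 = 17, slack = -2, bound violated (no such code; not MDS).

Singleton bound: d ≤ n − k + 1.
Here n = 20, k = 4, so n − k + 1 = 17.
Given d = 19, check d ≤ 17: NO.
Slack = (n − k + 1) − d = -2.
The slack is negative: d = 19 exceeds n − k + 1 = 17 by 2, so the Singleton bound is violated and no linear [20, 4, 19]_13 code can exist. In particular it is not MDS (MDS requires d = n − k + 1 exactly).
Description: the claimed parameters are [20, 4, 19]_13; such a code would be impossible (violates the Singleton bound).


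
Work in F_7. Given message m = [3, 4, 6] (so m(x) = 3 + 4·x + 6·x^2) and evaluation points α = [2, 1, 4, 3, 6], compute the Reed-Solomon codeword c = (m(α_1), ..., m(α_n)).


c = [0, 6, 3, 6, 5]

Message polynomial: m(x) = 3 + 4·x + 6·x^2 (mod 7).
For each evaluation point α_i, compute m(α_i) mod 7:
  α_1 = 2: Horner steps 6 → 2 → 0, so m(2) = 0.
  α_2 = 1: Horner steps 6 → 3 → 6, so m(1) = 6.
  α_3 = 4: Horner steps 6 → 0 → 3, so m(4) = 3.
  α_4 = 3: Horner steps 6 → 1 → 6, so m(3) = 6.
  α_5 = 6: Horner steps 6 → 5 → 5, so m(6) = 5.
Codeword c = [0, 6, 3, 6, 5] ∈ F_7^5.


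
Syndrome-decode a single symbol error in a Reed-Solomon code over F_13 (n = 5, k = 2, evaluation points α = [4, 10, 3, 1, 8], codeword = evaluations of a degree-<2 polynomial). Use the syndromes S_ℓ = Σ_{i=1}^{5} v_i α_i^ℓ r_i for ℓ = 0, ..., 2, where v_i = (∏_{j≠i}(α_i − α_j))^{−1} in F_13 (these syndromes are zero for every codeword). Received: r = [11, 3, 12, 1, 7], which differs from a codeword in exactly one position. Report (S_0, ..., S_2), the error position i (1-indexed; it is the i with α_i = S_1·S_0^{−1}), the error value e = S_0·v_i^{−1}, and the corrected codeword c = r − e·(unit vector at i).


S = (12, 3, 4), error at position 2, error magnitude e = 11, c = [11, 5, 12, 1, 7].

Step 1: column multipliers v_i = (∏_{j≠i}(α_i − α_j))^{−1} mod 13.
  i = 1 (α = 4): (4−10)(4−3)(4−1)(4−8) = (−6)·1·3·(−4) = 72 ≡ 7, so v_1 = 7^{−1} = 2 (mod 13).
  i = 2 (α = 10): (10−4)(10−3)(10−1)(10−8) = 6·7·9·2 = 756 ≡ 2, so v_2 = 2^{−1} = 7 (mod 13).
  i = 3 (α = 3): (3−4)(3−10)(3−1)(3−8) = (−1)·(−7)·2·(−5) = −70 ≡ 8, so v_3 = 8^{−1} = 5 (mod 13).
  i = 4 (α = 1): (1−4)(1−10)(1−3)(1−8) = (−3)·(−9)·(−2)·(−7) = 378 ≡ 1, so v_4 = 1^{−1} = 1 (mod 13).
  i = 5 (α = 8): (8−4)(8−10)(8−3)(8−1) = 4·(−2)·5·7 = −280 ≡ 6, so v_5 = 6^{−1} = 11 (mod 13).
  v = [2, 7, 5, 1, 11].
Step 2: syndromes of r = [11, 3, 12, 1, 7] (all sums mod 13).
  S_0 = Σ v_i r_i = 2·11 + 7·3 + 5·12 + 1·1 + 11·7 = 181 ≡ 12.
  S_1 = Σ v_i α_i r_i = 2·4·11 + 7·10·3 + 5·3·12 + 1·1·1 + 11·8·7 = 1095 ≡ 3.
  α_i^2 mod 13 = [3, 9, 9, 1, 12].
  S_2 = Σ v_i α_i^2 r_i = 2·3·11 + 7·9·3 + 5·9·12 + 1·1·1 + 11·12·7 = 1720 ≡ 4.
  S = (12, 3, 4) ≠ 0, so r is not a codeword (an error is present).
Step 3: locate the error. For a single error e at position i, S_ℓ = v_i·e·α_i^ℓ, so α_err = S_1/S_0.
  S_0^{−1} = 12^{−1} = 12 (mod 13), so α_err = 3·12 = 36 ≡ 10 = α_2. Error position i = 2.
  Consistency check: S_2/S_1 = 4·9 = 36 ≡ 10 = α_err ✓ (single-error assumption holds).
Step 4: error magnitude e = S_0/v_2 = S_0·∏_{j≠2}(α_2 − α_j) = 12·2 = 24 ≡ 11 (mod 13).
Step 5: correct position 2: c_2 = r_2 − e = 3 − 11 ≡ 5 (mod 13). Hence c = [11, 5, 12, 1, 7].
  Check: interpolating c through the α_i gives m(x) = 2 + 12·x (degree < 2) with m(α_i) = c_i for every i, so c is indeed a codeword.


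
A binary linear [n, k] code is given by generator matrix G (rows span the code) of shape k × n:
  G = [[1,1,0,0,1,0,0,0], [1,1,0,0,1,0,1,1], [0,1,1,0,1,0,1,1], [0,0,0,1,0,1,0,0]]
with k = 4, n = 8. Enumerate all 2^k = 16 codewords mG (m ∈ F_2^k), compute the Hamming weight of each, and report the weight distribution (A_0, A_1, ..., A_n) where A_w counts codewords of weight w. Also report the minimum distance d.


Weight distribution: A_0 = 1, A_2 = 3, A_3 = 2, A_4 = 3, A_5 = 4, A_6 = 1, A_7 = 2. Minimum distance d = 2.

Enumerate all 2^4 = 16 messages m ∈ F_2^4.
For each, compute codeword c = mG in F_2^8, then tally its weight.
  m = 0000 → c = 00000000, weight = 0.
  m = 1000 → c = 11001000, weight = 3.
  m = 0100 → c = 11001011, weight = 5.
  m = 1100 → c = 00000011, weight = 2.
  m = 0010 → c = 01101011, weight = 5.
  m = 1010 → c = 10100011, weight = 4.
  m = 0110 → c = 10100000, weight = 2.
  m = 1110 → c = 01101000, weight = 3.
  m = 0001 → c = 00010100, weight = 2.
  m = 1001 → c = 11011100, weight = 5.
  m = 0101 → c = 11011111, weight = 7.
  m = 1101 → c = 00010111, weight = 4.
  m = 0011 → c = 01111111, weight = 7.
  m = 1011 → c = 10110111, weight = 6.
  m = 0111 → c = 10110100, weight = 4.
  m = 1111 → c = 01111100, weight = 5.
Tally weights:
  weight 0: 1 codewords.
  weight 2: 3 codewords.
  weight 3: 2 codewords.
  weight 4: 3 codewords.
  weight 5: 4 codewords.
  weight 6: 1 codewords.
  weight 7: 2 codewords.
Minimum distance d = smallest w > 0 with A_w > 0 = 2.
Sanity: Σ A_w = 16 = 2^4 = 16 ✓.
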